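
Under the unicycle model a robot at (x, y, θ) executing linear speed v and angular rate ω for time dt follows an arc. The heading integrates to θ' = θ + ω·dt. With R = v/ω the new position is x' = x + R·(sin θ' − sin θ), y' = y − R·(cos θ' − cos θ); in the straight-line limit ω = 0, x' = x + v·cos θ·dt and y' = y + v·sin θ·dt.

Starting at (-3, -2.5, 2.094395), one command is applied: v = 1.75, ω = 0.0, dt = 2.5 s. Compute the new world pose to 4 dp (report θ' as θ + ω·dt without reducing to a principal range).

(-5.1875, 1.2889, 2.0944)

θ' = 2.0944 + 0.0·2.5 = 2.0944
ω = 0 → straight: x' = -3 + 1.75·cos(2.0944)·2.5 = -5.1875
y' = -2.5 + 1.75·sin(2.0944)·2.5 = 1.2889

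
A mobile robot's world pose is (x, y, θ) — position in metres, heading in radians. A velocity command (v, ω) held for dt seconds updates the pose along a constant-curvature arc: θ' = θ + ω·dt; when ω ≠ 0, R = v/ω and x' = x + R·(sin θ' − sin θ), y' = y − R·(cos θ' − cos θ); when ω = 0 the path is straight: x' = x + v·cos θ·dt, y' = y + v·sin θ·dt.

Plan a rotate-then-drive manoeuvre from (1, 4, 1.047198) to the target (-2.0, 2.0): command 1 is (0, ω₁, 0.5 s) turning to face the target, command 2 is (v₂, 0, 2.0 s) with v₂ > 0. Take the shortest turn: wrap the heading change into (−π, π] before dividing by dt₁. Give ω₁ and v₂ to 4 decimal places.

ω₁ = 5.3648, v₂ = 1.8028

heading to target = atan2(2−4, -2−1) = -2.5536
Δθ = wrap(-2.5536 − 1.0472) = 2.6824; ω₁ = Δθ/dt₁ = 5.3648
distance = √((-2−1)² + (2−4)²) = 3.6056; v₂ = distance/dt₂ = 1.8028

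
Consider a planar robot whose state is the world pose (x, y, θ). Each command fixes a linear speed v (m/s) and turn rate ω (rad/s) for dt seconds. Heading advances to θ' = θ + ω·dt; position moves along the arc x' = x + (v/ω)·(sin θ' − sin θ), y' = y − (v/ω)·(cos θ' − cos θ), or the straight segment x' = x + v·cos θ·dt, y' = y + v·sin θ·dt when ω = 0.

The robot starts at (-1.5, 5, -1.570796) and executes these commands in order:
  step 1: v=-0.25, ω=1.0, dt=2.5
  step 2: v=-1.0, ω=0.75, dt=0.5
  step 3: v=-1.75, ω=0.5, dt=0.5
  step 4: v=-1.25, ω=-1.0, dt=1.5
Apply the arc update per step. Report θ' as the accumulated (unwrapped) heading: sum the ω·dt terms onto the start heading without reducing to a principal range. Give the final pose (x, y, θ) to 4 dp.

step 1: θ'=0.9292 (R=-0.2500) → pose (-1.9503, 5.1496, 0.9292)
step 2: θ'=1.3042 (R=-1.3333) → pose (-2.1683, 4.7029, 1.3042)
step 3: θ'=1.5542 (R=-3.5000) → pose (-2.2915, 3.8389, 1.5542)
step 4: θ'=0.0542 (R=1.2500) → pose (-3.4736, 2.6115, 0.0542)

(-3.4736, 2.6115, 0.0542)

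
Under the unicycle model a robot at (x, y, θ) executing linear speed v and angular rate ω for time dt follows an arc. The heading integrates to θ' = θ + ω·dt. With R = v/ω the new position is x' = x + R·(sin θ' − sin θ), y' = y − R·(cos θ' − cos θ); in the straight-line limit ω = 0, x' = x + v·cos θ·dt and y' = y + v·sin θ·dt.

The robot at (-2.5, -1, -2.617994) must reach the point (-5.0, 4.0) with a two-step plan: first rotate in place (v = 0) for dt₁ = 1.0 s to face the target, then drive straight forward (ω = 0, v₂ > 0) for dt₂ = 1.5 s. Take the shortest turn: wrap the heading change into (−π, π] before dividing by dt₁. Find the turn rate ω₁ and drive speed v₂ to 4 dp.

heading to target = atan2(4−-1, -5−-2.5) = 2.0344
Δθ = wrap(2.0344 − -2.6180) = -1.6307; ω₁ = Δθ/dt₁ = -1.6307
distance = √((-5−-2.5)² + (4−-1)²) = 5.5902; v₂ = distance/dt₂ = 3.7268

ω₁ = -1.6307, v₂ = 3.7268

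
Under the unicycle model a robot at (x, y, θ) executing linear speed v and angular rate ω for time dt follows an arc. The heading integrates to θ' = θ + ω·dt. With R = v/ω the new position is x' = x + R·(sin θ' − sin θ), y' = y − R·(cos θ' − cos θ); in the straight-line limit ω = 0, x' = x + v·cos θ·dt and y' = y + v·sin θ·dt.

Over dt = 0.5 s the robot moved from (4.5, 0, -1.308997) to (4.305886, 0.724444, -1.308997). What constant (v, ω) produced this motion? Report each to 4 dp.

Δθ = -1.308997 − -1.308997 = 0.000000
ω = Δθ/dt = 0.000000/0.5 = 0.0000
ω = 0 → v = (Δx·cos θ + Δy·sin θ)/dt = -1.5000

v = -1.5000, ω = 0.0000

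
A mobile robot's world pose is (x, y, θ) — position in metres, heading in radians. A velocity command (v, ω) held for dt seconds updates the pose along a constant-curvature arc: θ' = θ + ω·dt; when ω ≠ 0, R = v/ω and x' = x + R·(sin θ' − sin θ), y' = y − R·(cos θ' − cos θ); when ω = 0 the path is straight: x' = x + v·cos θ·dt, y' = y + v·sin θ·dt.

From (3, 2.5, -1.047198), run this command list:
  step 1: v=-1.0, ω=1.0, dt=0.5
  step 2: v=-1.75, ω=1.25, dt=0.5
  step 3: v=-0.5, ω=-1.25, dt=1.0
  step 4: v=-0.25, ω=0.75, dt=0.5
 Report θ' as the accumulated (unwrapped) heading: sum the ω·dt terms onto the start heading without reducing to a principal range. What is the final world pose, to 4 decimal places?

(1.3486, 3.4012, -0.7972)

step 1: θ'=-0.5472 (R=-1.0000) → pose (2.6543, 2.8540, -0.5472)
step 2: θ'=0.0778 (R=-1.4000) → pose (1.8170, 3.0542, 0.0778)
step 3: θ'=-1.1722 (R=0.4000) → pose (1.4173, 3.2977, -1.1722)
step 4: θ'=-0.7972 (R=-0.3333) → pose (1.3486, 3.4012, -0.7972)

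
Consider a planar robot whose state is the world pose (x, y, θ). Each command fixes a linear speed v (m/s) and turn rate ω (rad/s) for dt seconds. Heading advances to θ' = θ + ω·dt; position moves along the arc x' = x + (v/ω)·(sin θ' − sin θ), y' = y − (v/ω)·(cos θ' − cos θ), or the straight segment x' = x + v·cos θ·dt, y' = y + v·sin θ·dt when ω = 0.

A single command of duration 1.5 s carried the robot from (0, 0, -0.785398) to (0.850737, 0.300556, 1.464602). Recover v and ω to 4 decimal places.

Δθ = 1.464602 − -0.785398 = 2.250000
ω = Δθ/dt = 2.250000/1.5 = 1.5000
R = Δx/(sin θ' − sin θ) = 0.5000
v = R·ω = 0.5000·1.5000 = 0.7500

v = 0.7500, ω = 1.5000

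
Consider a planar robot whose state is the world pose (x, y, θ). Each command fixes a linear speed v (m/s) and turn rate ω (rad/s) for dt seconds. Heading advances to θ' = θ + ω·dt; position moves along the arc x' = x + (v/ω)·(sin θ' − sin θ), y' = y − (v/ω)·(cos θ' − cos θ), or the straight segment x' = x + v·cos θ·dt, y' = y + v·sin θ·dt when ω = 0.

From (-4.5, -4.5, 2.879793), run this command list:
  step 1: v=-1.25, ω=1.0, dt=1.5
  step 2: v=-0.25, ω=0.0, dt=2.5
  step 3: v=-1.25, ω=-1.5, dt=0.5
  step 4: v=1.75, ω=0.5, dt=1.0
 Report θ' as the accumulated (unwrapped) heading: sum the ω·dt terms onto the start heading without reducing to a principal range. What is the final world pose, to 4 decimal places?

(-3.6751, -3.8115, 4.1298)

step 1: θ'=4.3798 (R=-1.2500) → pose (-2.9950, -3.7007, 4.3798)
step 2: θ'=4.3798 (straight) → pose (-2.7909, -3.1100, 4.3798)
step 3: θ'=3.6298 (R=0.8333) → pose (-2.3941, -2.6461, 3.6298)
step 4: θ'=4.1298 (R=3.5000) → pose (-3.6751, -3.8115, 4.1298)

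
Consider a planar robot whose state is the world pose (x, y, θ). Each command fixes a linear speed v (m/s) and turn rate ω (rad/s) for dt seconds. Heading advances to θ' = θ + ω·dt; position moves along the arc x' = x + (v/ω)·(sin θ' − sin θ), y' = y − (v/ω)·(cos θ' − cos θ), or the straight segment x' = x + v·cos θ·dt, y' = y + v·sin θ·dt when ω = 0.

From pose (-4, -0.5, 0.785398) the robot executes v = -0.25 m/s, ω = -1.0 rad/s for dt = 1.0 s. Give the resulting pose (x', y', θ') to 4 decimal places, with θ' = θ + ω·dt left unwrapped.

θ' = 0.7854 + -1.0·1.0 = -0.2146
R = v/ω = -0.25/-1.0 = 0.2500
x' = -4 + 0.2500·(sin -0.2146 − sin 0.7854) = -4.2300
y' = -0.5 − 0.2500·(cos -0.2146 − cos 0.7854) = -0.5675

(-4.2300, -0.5675, -0.2146)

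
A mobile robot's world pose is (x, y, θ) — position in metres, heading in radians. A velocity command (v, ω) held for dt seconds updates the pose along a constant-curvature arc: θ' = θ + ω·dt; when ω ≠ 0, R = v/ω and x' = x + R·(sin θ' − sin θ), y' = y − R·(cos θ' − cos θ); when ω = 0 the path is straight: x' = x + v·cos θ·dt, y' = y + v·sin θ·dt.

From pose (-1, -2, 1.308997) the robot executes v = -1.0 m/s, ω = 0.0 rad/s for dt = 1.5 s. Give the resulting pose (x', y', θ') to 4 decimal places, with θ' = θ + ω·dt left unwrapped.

(-1.3882, -3.4489, 1.3090)

θ' = 1.3090 + 0.0·1.5 = 1.3090
ω = 0 → straight: x' = -1 + -1.0·cos(1.3090)·1.5 = -1.3882
y' = -2 + -1.0·sin(1.3090)·1.5 = -3.4489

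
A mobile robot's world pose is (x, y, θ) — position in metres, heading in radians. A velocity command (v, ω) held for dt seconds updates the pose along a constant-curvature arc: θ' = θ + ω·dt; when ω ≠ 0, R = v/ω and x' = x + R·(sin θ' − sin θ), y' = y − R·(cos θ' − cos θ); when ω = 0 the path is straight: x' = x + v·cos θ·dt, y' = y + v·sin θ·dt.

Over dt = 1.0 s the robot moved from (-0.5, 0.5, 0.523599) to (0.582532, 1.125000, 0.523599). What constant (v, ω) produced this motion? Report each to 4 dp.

Δθ = 0.523599 − 0.523599 = 0.000000
ω = Δθ/dt = 0.000000/1.0 = 0.0000
ω = 0 → v = (Δx·cos θ + Δy·sin θ)/dt = 1.2500

v = 1.2500, ω = 0.0000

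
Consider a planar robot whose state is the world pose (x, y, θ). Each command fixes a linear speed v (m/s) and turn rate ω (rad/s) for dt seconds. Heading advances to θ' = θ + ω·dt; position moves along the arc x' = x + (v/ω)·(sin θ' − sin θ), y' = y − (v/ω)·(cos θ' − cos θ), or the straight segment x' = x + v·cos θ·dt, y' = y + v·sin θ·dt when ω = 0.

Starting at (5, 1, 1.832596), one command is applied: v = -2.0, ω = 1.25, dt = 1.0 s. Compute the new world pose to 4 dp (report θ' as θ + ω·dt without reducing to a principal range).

θ' = 1.8326 + 1.25·1.0 = 3.0826
R = v/ω = -2.0/1.25 = -1.6000
x' = 5 + -1.6000·(sin 3.0826 − sin 1.8326) = 6.4511
y' = 1 − -1.6000·(cos 3.0826 − cos 1.8326) = -0.1831

(6.4511, -0.1831, 3.0826)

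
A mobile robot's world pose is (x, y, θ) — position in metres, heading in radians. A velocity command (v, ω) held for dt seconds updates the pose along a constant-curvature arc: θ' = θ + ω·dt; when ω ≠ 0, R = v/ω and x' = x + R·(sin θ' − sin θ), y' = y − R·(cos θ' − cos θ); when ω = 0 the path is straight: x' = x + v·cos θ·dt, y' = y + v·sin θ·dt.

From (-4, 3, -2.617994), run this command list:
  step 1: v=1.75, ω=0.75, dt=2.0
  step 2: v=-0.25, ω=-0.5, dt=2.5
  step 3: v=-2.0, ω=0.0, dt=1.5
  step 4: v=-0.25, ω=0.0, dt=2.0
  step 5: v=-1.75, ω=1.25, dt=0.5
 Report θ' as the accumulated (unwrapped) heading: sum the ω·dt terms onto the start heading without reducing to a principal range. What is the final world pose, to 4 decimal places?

step 1: θ'=-1.1180 (R=2.3333) → pose (-4.9315, -0.0415, -1.1180)
step 2: θ'=-2.3680 (R=0.5000) → pose (-4.8313, 0.5349, -2.3680)
step 3: θ'=-2.3680 (straight) → pose (-2.6851, 2.6311, -2.3680)
step 4: θ'=-2.3680 (straight) → pose (-2.3274, 2.9804, -2.3680)
step 5: θ'=-1.7430 (R=-1.4000) → pose (-1.9263, 3.7421, -1.7430)

(-1.9263, 3.7421, -1.7430)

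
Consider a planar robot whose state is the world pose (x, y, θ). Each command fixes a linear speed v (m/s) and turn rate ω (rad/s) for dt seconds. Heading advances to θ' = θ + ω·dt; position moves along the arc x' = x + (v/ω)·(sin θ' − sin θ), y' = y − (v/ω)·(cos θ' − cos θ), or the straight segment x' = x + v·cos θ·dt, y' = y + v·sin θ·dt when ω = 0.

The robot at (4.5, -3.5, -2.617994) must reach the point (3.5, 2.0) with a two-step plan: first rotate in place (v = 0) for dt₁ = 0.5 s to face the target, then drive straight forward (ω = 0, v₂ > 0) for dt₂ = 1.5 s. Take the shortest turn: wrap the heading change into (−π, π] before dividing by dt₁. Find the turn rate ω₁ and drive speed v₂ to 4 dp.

heading to target = atan2(2−-3.5, 3.5−4.5) = 1.7506
Δθ = wrap(1.7506 − -2.6180) = -1.9145; ω₁ = Δθ/dt₁ = -3.8291
distance = √((3.5−4.5)² + (2−-3.5)²) = 5.5902; v₂ = distance/dt₂ = 3.7268

ω₁ = -3.8291, v₂ = 3.7268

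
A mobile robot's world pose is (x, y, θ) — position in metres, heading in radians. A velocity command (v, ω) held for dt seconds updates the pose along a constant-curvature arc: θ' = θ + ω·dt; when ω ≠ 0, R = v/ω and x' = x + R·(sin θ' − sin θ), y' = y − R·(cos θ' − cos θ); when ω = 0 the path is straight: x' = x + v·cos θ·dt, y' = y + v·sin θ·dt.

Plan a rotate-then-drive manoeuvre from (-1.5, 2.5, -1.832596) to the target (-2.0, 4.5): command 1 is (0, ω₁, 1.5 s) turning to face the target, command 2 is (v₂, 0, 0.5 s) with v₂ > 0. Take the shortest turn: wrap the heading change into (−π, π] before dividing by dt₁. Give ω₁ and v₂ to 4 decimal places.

heading to target = atan2(4.5−2.5, -2−-1.5) = 1.8158
Δθ = wrap(1.8158 − -1.8326) = -2.6348; ω₁ = Δθ/dt₁ = -1.7565
distance = √((-2−-1.5)² + (4.5−2.5)²) = 2.0616; v₂ = distance/dt₂ = 4.1231

ω₁ = -1.7565, v₂ = 4.1231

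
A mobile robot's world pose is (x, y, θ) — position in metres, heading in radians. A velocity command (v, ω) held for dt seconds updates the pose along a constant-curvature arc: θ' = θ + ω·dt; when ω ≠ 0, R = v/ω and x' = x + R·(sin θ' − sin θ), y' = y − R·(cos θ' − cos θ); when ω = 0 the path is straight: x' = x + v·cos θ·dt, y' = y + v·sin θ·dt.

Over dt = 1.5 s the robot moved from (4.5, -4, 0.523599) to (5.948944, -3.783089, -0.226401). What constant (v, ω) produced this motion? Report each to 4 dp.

v = 1.0000, ω = -0.5000

Δθ = -0.226401 − 0.523599 = -0.750000
ω = Δθ/dt = -0.750000/1.5 = -0.5000
R = Δx/(sin θ' − sin θ) = -2.0000
v = R·ω = -2.0000·-0.5000 = 1.0000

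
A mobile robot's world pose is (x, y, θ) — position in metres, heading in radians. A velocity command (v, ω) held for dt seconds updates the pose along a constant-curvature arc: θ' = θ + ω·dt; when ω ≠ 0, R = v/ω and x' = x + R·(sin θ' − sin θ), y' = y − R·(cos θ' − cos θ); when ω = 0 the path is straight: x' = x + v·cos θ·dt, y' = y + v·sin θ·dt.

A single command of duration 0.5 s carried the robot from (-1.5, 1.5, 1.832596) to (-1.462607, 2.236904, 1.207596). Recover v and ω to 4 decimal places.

v = 1.5000, ω = -1.2500

Δθ = 1.207596 − 1.832596 = -0.625000
ω = Δθ/dt = -0.625000/0.5 = -1.2500
R = −Δy/(cos θ' − cos θ) = -1.2000
v = R·ω = -1.2000·-1.2500 = 1.5000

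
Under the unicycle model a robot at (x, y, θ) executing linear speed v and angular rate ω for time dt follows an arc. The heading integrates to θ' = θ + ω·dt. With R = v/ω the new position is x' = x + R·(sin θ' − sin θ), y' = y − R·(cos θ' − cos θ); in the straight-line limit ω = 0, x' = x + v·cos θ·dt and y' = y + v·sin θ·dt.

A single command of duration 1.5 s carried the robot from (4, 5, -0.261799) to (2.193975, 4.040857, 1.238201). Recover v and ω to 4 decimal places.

v = -1.5000, ω = 1.0000

Δθ = 1.238201 − -0.261799 = 1.500000
ω = Δθ/dt = 1.500000/1.5 = 1.0000
R = Δx/(sin θ' − sin θ) = -1.5000
v = R·ω = -1.5000·1.0000 = -1.5000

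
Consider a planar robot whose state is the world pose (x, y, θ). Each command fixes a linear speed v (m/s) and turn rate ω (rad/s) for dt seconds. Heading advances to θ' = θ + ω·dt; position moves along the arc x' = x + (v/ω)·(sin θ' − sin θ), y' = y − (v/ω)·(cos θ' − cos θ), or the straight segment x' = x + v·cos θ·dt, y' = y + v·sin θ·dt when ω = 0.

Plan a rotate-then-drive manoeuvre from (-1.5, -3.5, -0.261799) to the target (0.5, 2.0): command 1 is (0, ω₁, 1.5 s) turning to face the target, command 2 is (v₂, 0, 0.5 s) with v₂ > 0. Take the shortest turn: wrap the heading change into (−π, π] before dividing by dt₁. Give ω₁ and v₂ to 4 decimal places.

heading to target = atan2(2−-3.5, 0.5−-1.5) = 1.2220
Δθ = wrap(1.2220 − -0.2618) = 1.4838; ω₁ = Δθ/dt₁ = 0.9892
distance = √((0.5−-1.5)² + (2−-3.5)²) = 5.8523; v₂ = distance/dt₂ = 11.7047

ω₁ = 0.9892, v₂ = 11.7047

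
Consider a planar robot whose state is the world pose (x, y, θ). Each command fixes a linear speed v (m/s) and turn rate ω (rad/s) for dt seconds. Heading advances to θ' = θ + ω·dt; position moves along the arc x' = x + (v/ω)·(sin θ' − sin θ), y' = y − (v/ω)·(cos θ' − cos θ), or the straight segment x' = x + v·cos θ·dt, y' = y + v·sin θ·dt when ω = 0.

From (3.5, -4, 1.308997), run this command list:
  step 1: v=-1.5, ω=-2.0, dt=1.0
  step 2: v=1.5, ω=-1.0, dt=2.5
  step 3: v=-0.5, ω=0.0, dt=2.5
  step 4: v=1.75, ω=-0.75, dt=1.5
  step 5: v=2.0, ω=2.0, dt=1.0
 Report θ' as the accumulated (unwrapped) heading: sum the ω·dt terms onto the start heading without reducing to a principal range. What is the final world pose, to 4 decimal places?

step 1: θ'=-0.6910 (R=0.7500) → pose (2.2976, -4.3838, -0.6910)
step 2: θ'=-3.1910 (R=-1.5000) → pose (1.2675, -7.0379, -3.1910)
step 3: θ'=-3.1910 (straight) → pose (2.5160, -7.0997, -3.1910)
step 4: θ'=-4.3160 (R=-2.3333) → pose (0.4788, -5.6700, -4.3160)
step 5: θ'=-2.3160 (R=1.0000) → pose (-1.1786, -5.3780, -2.3160)

(-1.1786, -5.3780, -2.3160)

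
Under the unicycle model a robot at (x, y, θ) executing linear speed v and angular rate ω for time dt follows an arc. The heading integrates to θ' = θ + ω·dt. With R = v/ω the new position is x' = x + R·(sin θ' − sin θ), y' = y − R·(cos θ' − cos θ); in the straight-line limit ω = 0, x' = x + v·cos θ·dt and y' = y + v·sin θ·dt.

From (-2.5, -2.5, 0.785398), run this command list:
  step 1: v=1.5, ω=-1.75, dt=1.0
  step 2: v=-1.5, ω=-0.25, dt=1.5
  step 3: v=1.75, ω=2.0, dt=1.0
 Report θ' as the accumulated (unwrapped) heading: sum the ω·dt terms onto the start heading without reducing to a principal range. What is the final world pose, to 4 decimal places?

(-0.7104, -1.0646, 0.6604)

step 1: θ'=-0.9646 (R=-0.8571) → pose (-1.1895, -2.6177, -0.9646)
step 2: θ'=-1.3396 (R=6.0000) → pose (-2.0989, -0.5741, -1.3396)
step 3: θ'=0.6604 (R=0.8750) → pose (-0.7104, -1.0646, 0.6604)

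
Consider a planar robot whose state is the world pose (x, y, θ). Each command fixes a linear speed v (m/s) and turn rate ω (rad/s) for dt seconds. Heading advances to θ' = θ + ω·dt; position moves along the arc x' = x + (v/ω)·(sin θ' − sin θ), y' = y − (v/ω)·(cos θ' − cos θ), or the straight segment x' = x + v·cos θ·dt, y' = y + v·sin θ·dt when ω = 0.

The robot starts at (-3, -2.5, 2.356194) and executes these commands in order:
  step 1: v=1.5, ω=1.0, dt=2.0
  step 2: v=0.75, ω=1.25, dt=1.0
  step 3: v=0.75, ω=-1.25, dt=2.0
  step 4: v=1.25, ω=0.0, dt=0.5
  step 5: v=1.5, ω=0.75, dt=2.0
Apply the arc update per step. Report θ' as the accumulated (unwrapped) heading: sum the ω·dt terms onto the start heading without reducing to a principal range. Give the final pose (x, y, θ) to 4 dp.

step 1: θ'=4.3562 (R=1.5000) → pose (-5.4665, -3.0376, 4.3562)
step 2: θ'=5.6062 (R=0.6000) → pose (-5.2800, -3.7145, 5.6062)
step 3: θ'=3.1062 (R=-0.6000) → pose (-5.6771, -4.7818, 3.1062)
step 4: θ'=3.1062 (straight) → pose (-6.3018, -4.7597, 3.1062)
step 5: θ'=4.6062 (R=2.0000) → pose (-8.3613, -6.5464, 4.6062)

(-8.3613, -6.5464, 4.6062)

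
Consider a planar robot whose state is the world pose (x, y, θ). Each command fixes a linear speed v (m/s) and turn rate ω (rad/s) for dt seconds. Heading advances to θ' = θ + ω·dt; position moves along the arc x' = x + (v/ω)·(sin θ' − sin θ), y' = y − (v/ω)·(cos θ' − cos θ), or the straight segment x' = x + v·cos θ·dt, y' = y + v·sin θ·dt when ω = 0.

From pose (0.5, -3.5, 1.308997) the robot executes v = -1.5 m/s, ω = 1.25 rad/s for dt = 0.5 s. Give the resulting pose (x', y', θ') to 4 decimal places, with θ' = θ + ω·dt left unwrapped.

(0.5374, -4.2369, 1.9340)

θ' = 1.3090 + 1.25·0.5 = 1.9340
R = v/ω = -1.5/1.25 = -1.2000
x' = 0.5 + -1.2000·(sin 1.9340 − sin 1.3090) = 0.5374
y' = -3.5 − -1.2000·(cos 1.9340 − cos 1.3090) = -4.2369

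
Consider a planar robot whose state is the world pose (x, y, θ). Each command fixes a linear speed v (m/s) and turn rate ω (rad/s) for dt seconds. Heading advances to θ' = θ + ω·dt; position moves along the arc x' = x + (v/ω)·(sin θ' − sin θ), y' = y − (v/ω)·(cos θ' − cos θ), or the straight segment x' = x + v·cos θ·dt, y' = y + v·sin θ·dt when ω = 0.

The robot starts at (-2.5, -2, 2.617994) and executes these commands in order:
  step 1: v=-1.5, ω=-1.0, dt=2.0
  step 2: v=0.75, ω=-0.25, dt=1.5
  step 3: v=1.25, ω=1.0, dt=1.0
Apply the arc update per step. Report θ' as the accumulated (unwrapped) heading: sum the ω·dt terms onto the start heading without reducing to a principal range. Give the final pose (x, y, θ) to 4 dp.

(-0.4818, -3.2440, 1.2430)

step 1: θ'=0.6180 (R=1.5000) → pose (-2.3809, -4.5216, 0.6180)
step 2: θ'=0.2430 (R=-3.0000) → pose (-1.3645, -4.0549, 0.2430)
step 3: θ'=1.2430 (R=1.2500) → pose (-0.4818, -3.2440, 1.2430)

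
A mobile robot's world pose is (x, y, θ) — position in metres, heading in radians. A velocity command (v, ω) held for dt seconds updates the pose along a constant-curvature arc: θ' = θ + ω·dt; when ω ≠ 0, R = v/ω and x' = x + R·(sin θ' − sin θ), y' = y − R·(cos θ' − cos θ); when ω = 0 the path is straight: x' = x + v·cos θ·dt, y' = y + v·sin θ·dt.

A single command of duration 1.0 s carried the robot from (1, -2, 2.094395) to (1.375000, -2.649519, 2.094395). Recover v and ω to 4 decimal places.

Δθ = 2.094395 − 2.094395 = 0.000000
ω = Δθ/dt = 0.000000/1.0 = 0.0000
ω = 0 → v = (Δx·cos θ + Δy·sin θ)/dt = -0.7500

v = -0.7500, ω = 0.0000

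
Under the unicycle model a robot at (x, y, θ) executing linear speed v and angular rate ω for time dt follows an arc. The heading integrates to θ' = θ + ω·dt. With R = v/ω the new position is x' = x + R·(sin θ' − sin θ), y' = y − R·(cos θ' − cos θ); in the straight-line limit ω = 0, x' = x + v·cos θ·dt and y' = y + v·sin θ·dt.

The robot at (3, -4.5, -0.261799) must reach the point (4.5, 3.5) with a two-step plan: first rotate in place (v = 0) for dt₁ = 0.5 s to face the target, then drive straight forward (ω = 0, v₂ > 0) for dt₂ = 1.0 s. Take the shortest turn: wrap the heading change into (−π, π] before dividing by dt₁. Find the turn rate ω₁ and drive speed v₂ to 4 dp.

heading to target = atan2(3.5−-4.5, 4.5−3) = 1.3854
Δθ = wrap(1.3854 − -0.2618) = 1.6472; ω₁ = Δθ/dt₁ = 3.2945
distance = √((4.5−3)² + (3.5−-4.5)²) = 8.1394; v₂ = distance/dt₂ = 8.1394

ω₁ = 3.2945, v₂ = 8.1394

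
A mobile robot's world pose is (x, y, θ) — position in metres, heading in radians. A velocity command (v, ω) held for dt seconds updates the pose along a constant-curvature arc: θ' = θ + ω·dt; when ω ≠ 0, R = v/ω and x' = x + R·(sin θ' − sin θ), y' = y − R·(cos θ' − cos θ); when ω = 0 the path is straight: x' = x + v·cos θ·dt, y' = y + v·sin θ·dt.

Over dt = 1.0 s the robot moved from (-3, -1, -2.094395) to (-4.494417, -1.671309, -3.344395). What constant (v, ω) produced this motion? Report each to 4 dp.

v = 1.7500, ω = -1.2500

Δθ = -3.344395 − -2.094395 = -1.250000
ω = Δθ/dt = -1.250000/1.0 = -1.2500
R = Δx/(sin θ' − sin θ) = -1.4000
v = R·ω = -1.4000·-1.2500 = 1.7500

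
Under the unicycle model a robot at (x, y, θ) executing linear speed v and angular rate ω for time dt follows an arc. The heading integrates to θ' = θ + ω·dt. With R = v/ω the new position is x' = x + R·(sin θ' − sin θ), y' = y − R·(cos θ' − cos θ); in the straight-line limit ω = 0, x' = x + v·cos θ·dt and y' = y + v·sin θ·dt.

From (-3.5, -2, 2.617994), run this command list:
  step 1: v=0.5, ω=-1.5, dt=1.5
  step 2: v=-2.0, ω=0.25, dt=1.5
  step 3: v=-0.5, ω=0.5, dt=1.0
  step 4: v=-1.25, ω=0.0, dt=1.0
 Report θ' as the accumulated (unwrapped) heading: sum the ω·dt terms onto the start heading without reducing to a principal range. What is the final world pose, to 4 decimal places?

step 1: θ'=0.3680 (R=-0.3333) → pose (-3.4532, -1.4003, 0.3680)
step 2: θ'=0.7430 (R=-8.0000) → pose (-5.9873, -2.9731, 0.7430)
step 3: θ'=1.2430 (R=-1.0000) → pose (-6.2575, -3.3876, 1.2430)
step 4: θ'=1.2430 (straight) → pose (-6.6600, -4.5711, 1.2430)

(-6.6600, -4.5711, 1.2430)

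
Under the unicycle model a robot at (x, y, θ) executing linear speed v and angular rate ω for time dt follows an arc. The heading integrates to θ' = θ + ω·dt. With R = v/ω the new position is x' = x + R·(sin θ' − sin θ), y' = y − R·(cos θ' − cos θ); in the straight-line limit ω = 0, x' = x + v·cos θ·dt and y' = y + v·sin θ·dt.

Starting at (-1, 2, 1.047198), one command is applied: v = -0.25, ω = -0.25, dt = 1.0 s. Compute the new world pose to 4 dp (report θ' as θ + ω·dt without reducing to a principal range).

θ' = 1.0472 + -0.25·1.0 = 0.7972
R = v/ω = -0.25/-0.25 = 1.0000
x' = -1 + 1.0000·(sin 0.7972 − sin 1.0472) = -1.1506
y' = 2 − 1.0000·(cos 0.7972 − cos 1.0472) = 1.8013

(-1.1506, 1.8013, 0.7972)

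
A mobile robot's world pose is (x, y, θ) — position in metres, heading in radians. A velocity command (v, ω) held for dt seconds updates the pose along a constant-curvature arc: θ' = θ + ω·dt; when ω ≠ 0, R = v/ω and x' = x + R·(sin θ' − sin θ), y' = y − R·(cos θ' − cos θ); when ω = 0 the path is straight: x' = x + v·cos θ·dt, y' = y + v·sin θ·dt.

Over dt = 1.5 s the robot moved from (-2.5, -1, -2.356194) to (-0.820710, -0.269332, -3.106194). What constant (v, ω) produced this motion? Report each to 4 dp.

v = -1.2500, ω = -0.5000

Δθ = -3.106194 − -2.356194 = -0.750000
ω = Δθ/dt = -0.750000/1.5 = -0.5000
R = Δx/(sin θ' − sin θ) = 2.5000
v = R·ω = 2.5000·-0.5000 = -1.2500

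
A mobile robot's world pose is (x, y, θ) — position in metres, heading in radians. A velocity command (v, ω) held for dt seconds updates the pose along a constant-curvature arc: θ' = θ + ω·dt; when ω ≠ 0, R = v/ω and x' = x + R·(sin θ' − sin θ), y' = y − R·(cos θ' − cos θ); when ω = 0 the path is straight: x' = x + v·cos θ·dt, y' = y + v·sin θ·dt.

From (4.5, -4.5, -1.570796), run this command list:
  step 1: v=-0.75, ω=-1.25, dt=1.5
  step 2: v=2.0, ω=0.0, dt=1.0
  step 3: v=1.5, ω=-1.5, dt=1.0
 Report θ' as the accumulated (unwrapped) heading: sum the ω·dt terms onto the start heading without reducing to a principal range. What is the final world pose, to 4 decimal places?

(2.6982, -2.1431, -4.9458)

step 1: θ'=-3.4458 (R=0.6000) → pose (5.2797, -3.9275, -3.4458)
step 2: θ'=-3.4458 (straight) → pose (3.3715, -3.3285, -3.4458)
step 3: θ'=-4.9458 (R=-1.0000) → pose (2.6982, -2.1431, -4.9458)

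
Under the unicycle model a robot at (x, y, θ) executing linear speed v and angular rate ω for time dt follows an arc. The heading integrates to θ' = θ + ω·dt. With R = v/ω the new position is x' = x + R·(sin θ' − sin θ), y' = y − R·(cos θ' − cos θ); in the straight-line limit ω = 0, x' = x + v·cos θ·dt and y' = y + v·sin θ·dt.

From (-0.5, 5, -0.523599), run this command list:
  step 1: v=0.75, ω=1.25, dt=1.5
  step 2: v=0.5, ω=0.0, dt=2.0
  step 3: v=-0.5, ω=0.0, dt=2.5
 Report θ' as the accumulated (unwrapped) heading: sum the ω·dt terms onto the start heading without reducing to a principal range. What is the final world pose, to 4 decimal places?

step 1: θ'=1.3514 (R=0.6000) → pose (0.3856, 5.3890, 1.3514)
step 2: θ'=1.3514 (straight) → pose (0.6033, 6.3651, 1.3514)
step 3: θ'=1.3514 (straight) → pose (0.3312, 5.1450, 1.3514)

(0.3312, 5.1450, 1.3514)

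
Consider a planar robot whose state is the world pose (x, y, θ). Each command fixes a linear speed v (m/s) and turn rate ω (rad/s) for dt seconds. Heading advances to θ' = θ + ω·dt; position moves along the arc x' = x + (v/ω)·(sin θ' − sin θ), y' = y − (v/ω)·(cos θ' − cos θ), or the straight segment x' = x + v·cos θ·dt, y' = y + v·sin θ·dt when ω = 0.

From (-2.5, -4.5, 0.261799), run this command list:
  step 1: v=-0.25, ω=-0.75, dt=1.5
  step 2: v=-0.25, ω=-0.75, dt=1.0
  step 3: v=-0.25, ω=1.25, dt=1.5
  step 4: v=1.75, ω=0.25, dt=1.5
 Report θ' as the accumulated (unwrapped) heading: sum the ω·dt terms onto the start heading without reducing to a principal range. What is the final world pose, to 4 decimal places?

(-0.8202, -2.8288, 0.6368)

step 1: θ'=-0.8632 (R=0.3333) → pose (-2.8396, -4.3947, -0.8632)
step 2: θ'=-1.6132 (R=0.3333) → pose (-2.9193, -4.1639, -1.6132)
step 3: θ'=0.2618 (R=-0.2000) → pose (-3.1709, -3.9622, 0.2618)
step 4: θ'=0.6368 (R=7.0000) → pose (-0.8202, -2.8288, 0.6368)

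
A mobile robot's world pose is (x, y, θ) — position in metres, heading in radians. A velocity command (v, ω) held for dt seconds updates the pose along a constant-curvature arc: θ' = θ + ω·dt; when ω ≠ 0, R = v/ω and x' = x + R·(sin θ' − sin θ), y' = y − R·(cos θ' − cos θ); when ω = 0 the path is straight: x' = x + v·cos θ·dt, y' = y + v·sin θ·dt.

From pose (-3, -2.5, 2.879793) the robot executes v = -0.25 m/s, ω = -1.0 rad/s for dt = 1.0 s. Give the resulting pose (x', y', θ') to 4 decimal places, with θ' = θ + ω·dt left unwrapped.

(-2.8265, -2.6655, 1.8798)

θ' = 2.8798 + -1.0·1.0 = 1.8798
R = v/ω = -0.25/-1.0 = 0.2500
x' = -3 + 0.2500·(sin 1.8798 − sin 2.8798) = -2.8265
y' = -2.5 − 0.2500·(cos 1.8798 − cos 2.8798) = -2.6655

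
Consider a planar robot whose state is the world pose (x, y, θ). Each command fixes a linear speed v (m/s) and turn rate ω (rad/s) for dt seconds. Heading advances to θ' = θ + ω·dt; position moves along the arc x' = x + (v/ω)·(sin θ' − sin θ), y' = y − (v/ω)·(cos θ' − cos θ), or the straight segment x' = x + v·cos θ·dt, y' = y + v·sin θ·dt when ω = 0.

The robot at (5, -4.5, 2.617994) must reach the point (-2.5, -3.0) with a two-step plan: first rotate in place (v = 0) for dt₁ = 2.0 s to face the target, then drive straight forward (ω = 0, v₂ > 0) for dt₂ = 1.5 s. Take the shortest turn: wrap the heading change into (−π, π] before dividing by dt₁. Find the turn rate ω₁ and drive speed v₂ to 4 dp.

heading to target = atan2(-3−-4.5, -2.5−5) = 2.9442
Δθ = wrap(2.9442 − 2.6180) = 0.3262; ω₁ = Δθ/dt₁ = 0.1631
distance = √((-2.5−5)² + (-3−-4.5)²) = 7.6485; v₂ = distance/dt₂ = 5.0990

ω₁ = 0.1631, v₂ = 5.0990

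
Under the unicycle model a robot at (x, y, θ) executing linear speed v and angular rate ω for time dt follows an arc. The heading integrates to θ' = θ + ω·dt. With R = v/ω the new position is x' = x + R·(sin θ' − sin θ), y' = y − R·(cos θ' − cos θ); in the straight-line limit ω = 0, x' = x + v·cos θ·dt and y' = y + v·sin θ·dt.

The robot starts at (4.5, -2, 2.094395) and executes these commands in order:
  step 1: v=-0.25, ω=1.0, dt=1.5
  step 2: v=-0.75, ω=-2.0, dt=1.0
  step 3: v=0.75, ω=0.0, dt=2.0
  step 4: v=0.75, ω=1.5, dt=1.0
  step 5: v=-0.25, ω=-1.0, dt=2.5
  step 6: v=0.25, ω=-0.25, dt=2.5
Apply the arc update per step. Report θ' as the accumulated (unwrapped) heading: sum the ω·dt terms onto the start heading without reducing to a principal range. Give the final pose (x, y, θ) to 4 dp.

(5.5720, -0.7267, -0.0306)

step 1: θ'=3.5944 (R=-0.2500) → pose (4.8259, -2.0998, 3.5944)
step 2: θ'=1.5944 (R=0.3750) → pose (5.3648, -2.4282, 1.5944)
step 3: θ'=1.5944 (straight) → pose (5.3294, -0.9286, 1.5944)
step 4: θ'=3.0944 (R=0.5000) → pose (4.8532, -0.4409, 3.0944)
step 5: θ'=0.5944 (R=0.2500) → pose (4.9814, -0.8978, 0.5944)
step 6: θ'=-0.0306 (R=-1.0000) → pose (5.5720, -0.7267, -0.0306)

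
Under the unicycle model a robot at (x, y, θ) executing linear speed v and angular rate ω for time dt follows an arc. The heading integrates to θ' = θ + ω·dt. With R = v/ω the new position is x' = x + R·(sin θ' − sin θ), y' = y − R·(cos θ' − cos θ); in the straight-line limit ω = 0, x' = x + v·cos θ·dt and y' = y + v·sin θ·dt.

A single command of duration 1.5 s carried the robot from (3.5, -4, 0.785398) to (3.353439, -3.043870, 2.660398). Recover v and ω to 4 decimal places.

Δθ = 2.660398 − 0.785398 = 1.875000
ω = Δθ/dt = 1.875000/1.5 = 1.2500
R = −Δy/(cos θ' − cos θ) = 0.6000
v = R·ω = 0.6000·1.2500 = 0.7500

v = 0.7500, ω = 1.2500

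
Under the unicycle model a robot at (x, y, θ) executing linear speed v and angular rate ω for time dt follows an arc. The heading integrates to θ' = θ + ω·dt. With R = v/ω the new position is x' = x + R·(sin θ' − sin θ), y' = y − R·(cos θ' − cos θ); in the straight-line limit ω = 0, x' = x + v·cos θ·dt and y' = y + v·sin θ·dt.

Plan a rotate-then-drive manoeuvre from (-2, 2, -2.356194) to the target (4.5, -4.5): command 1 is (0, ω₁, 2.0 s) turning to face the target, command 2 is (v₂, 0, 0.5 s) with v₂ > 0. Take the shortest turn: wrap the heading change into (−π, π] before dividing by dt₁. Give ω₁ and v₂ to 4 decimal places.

ω₁ = 0.7854, v₂ = 18.3848

heading to target = atan2(-4.5−2, 4.5−-2) = -0.7854
Δθ = wrap(-0.7854 − -2.3562) = 1.5708; ω₁ = Δθ/dt₁ = 0.7854
distance = √((4.5−-2)² + (-4.5−2)²) = 9.1924; v₂ = distance/dt₂ = 18.3848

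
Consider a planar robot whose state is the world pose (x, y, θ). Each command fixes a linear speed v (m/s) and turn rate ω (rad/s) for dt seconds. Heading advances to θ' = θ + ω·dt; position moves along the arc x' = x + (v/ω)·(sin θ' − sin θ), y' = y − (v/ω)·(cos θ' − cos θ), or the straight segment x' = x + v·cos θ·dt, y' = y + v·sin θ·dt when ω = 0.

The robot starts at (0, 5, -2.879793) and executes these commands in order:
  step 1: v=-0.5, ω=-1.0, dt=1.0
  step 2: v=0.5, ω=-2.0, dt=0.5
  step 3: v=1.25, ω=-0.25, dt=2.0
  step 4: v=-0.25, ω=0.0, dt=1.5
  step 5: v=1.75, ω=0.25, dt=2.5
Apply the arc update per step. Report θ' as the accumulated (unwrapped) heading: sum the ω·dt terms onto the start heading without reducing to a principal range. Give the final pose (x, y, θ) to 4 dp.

(2.6542, 11.1165, -4.7548)

step 1: θ'=-3.8798 (R=0.5000) → pose (0.4659, 4.8869, -3.8798)
step 2: θ'=-4.8798 (R=-0.2500) → pose (0.3876, 5.1135, -4.8798)
step 3: θ'=-5.3798 (R=-5.0000) → pose (1.3906, 7.3751, -5.3798)
step 4: θ'=-5.3798 (straight) → pose (1.1585, 7.0805, -5.3798)
step 5: θ'=-4.7548 (R=7.0000) → pose (2.6542, 11.1165, -4.7548)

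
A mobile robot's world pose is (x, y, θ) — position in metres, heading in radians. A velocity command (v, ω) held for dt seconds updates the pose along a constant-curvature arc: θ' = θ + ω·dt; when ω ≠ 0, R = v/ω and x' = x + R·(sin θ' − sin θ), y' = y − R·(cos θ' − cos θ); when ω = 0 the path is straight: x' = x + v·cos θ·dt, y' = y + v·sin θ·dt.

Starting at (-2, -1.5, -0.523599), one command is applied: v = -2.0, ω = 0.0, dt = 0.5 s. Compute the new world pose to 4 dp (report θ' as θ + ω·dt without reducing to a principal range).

θ' = -0.5236 + 0.0·0.5 = -0.5236
ω = 0 → straight: x' = -2 + -2.0·cos(-0.5236)·0.5 = -2.8660
y' = -1.5 + -2.0·sin(-0.5236)·0.5 = -1.0000

(-2.8660, -1.0000, -0.5236)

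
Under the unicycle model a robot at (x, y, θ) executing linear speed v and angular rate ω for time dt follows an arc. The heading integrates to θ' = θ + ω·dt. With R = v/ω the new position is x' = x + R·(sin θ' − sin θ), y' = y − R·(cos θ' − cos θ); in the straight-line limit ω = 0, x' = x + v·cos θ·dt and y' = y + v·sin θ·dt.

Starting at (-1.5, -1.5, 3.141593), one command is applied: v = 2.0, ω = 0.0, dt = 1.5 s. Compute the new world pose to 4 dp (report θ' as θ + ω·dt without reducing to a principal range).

θ' = 3.1416 + 0.0·1.5 = 3.1416
ω = 0 → straight: x' = -1.5 + 2.0·cos(3.1416)·1.5 = -4.5000
y' = -1.5 + 2.0·sin(3.1416)·1.5 = -1.5000

(-4.5000, -1.5000, 3.1416)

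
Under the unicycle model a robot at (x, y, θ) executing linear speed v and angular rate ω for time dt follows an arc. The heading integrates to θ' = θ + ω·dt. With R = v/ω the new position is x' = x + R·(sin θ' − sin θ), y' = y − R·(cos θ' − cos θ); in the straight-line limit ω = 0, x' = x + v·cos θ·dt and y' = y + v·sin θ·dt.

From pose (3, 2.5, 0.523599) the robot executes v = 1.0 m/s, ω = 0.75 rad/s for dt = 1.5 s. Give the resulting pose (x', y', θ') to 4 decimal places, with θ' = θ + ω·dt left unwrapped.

(3.6626, 3.7583, 1.6486)

θ' = 0.5236 + 0.75·1.5 = 1.6486
R = v/ω = 1.0/0.75 = 1.3333
x' = 3 + 1.3333·(sin 1.6486 − sin 0.5236) = 3.6626
y' = 2.5 − 1.3333·(cos 1.6486 − cos 0.5236) = 3.7583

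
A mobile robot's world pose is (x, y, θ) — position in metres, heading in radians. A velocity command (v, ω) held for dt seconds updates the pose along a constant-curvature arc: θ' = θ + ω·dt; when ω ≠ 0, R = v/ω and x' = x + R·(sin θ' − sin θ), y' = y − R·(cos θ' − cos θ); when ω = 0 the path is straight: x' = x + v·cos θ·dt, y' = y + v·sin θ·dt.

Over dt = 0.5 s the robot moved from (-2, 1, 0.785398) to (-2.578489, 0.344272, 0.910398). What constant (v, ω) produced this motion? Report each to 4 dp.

Δθ = 0.910398 − 0.785398 = 0.125000
ω = Δθ/dt = 0.125000/0.5 = 0.2500
R = −Δy/(cos θ' − cos θ) = -7.0000
v = R·ω = -7.0000·0.2500 = -1.7500

v = -1.7500, ω = 0.2500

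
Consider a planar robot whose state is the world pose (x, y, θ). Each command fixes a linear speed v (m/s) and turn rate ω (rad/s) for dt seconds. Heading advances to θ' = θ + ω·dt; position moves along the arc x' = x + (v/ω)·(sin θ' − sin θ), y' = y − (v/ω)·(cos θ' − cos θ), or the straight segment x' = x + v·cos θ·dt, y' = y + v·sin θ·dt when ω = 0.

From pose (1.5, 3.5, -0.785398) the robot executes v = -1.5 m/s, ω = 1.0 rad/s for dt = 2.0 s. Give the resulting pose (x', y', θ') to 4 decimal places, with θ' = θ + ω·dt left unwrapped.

θ' = -0.7854 + 1.0·2.0 = 1.2146
R = v/ω = -1.5/1.0 = -1.5000
x' = 1.5 + -1.5000·(sin 1.2146 − sin -0.7854) = -0.9665
y' = 3.5 − -1.5000·(cos 1.2146 − cos -0.7854) = 2.9624

(-0.9665, 2.9624, 1.2146)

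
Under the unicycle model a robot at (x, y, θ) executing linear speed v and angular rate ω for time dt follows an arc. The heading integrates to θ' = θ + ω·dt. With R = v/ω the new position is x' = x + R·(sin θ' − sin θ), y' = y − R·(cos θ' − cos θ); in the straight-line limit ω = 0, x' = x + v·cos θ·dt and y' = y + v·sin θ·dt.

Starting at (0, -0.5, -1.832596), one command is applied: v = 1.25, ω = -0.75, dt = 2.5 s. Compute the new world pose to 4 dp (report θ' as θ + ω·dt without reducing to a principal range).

(-2.5036, -1.4754, -3.7076)

θ' = -1.8326 + -0.75·2.5 = -3.7076
R = v/ω = 1.25/-0.75 = -1.6667
x' = 0 + -1.6667·(sin -3.7076 − sin -1.8326) = -2.5036
y' = -0.5 − -1.6667·(cos -3.7076 − cos -1.8326) = -1.4754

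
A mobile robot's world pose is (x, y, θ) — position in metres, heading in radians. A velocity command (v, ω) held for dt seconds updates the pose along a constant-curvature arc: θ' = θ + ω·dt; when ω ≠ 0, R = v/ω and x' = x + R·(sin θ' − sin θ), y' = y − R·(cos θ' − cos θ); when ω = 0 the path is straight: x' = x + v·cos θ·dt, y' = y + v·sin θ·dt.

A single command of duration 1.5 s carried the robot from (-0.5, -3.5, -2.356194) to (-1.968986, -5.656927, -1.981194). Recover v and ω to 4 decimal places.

Δθ = -1.981194 − -2.356194 = 0.375000
ω = Δθ/dt = 0.375000/1.5 = 0.2500
R = −Δy/(cos θ' − cos θ) = 7.0000
v = R·ω = 7.0000·0.2500 = 1.7500

v = 1.7500, ω = 0.2500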